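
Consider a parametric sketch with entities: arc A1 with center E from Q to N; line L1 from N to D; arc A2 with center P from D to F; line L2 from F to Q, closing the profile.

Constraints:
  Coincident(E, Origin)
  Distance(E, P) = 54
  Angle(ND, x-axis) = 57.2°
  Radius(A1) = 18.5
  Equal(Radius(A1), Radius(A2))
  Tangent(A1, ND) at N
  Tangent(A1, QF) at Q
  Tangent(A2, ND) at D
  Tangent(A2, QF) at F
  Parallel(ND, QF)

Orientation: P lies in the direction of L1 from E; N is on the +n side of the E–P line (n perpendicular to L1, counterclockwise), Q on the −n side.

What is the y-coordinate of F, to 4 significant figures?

35.37

The slot axis is L1's direction at 57.2°, so u = (cos 57.2°, sin 57.2°) = (0.5417, 0.8406) and n = (−sin 57.2°, cos 57.2°) = (-0.8406, 0.5417). E is at the origin and P lies 54.0 along u from E, so P = 54.0·u = (29.25, 45.39). Tangency of A1 to both parallel lines with radius 18.5 puts N and Q at E ± 18.5·n: N = (-15.55, 10.02), Q = (15.55, -10.02). Equal radii place D and F the same way about P: D = P + 18.5·n = (13.70, 55.41), F = P − 18.5·n = (44.80, 35.37). So F.y = 35.37.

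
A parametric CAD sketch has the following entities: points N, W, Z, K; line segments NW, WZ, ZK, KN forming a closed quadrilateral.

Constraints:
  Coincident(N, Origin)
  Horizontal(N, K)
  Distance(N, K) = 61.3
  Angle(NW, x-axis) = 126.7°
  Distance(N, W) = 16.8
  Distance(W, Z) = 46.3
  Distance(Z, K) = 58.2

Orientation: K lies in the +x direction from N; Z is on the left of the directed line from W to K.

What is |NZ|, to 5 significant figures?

50.826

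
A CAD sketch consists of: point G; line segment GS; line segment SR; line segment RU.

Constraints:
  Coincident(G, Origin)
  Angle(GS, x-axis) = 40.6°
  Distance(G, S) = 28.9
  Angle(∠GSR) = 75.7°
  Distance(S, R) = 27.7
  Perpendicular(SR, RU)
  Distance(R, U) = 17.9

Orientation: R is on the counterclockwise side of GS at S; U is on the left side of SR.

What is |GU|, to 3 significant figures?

22.9

∠GSR = 75.7°, so SR runs at 40.6° + (180° − 75.7°) = 145° from the x-axis; with |SR| = 27.7, R = S + 27.7·(cos 145°, sin 145°) = (-0.720, 34.7). SR ⟂ RU; with |RU| = 17.9 on the left of SR, U = R + 17.9·(-0.575, -0.818) = (-11.0, 20.1). Then |GU| = |U − G| = 22.9.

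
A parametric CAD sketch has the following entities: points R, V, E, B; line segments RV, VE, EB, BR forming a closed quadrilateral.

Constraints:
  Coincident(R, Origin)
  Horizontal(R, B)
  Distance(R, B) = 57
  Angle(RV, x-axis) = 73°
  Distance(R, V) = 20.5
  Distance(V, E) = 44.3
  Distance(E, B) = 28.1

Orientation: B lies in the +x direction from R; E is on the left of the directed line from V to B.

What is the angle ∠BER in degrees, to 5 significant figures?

76.515°

R is at the origin; RB is horizontal with |RB| = 57.0 and B in +x, so B = (57.0, 0). RV runs at 73.0° with |RV| = 20.5, so V = (5.9936, 19.604). E is determined by |VE| = 44.3 and |EB| = 28.1 together: it lies at the intersection of circle(V, 44.3) and circle(B, 28.1). With |VB| = 54.644, the foot of the radical line on VB is 38.054 from V and the perpendicular offset is √(44.3² − 38.054²) = 22.680. Taking the left-of-VB solution: E = (49.651, 27.122).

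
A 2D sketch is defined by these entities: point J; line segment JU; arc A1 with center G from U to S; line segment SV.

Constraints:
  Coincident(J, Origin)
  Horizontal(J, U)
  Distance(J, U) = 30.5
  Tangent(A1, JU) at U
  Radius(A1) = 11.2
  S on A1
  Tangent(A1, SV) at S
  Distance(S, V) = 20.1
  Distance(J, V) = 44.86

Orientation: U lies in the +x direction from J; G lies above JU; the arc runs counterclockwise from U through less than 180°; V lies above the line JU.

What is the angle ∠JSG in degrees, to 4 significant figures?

9.322°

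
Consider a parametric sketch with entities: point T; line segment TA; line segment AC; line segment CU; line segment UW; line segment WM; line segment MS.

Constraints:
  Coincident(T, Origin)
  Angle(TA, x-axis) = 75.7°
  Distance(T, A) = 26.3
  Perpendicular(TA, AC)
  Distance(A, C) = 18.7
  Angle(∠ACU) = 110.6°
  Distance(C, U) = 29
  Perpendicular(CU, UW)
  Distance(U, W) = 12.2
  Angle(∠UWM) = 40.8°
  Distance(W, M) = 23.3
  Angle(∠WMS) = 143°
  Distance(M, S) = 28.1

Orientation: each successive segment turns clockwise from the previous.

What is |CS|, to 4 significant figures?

35.53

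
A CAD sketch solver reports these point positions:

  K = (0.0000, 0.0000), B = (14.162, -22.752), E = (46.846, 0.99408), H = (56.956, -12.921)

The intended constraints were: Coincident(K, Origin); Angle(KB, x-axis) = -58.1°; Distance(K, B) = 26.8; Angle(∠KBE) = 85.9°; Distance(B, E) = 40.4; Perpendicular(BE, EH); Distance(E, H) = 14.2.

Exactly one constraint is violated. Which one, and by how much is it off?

Distance(E, H) = 14.2 — off by 3.00.

K = (0.00, 0.00) ✓; KB at -58.10° ✓; |KB| = 26.80 ✓; ∠KBE = 85.90° ✓; |BE| = 40.40 ✓; ∠(BE, EH) = 90.00° ✓; |EH| = 17.20 ✗.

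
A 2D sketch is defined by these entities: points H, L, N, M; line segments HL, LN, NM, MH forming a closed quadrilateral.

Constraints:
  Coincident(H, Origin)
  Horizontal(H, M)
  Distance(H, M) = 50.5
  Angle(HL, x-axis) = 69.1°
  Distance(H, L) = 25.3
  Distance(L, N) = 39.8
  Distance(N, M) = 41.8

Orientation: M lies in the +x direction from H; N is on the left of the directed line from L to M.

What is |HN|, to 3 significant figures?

60.9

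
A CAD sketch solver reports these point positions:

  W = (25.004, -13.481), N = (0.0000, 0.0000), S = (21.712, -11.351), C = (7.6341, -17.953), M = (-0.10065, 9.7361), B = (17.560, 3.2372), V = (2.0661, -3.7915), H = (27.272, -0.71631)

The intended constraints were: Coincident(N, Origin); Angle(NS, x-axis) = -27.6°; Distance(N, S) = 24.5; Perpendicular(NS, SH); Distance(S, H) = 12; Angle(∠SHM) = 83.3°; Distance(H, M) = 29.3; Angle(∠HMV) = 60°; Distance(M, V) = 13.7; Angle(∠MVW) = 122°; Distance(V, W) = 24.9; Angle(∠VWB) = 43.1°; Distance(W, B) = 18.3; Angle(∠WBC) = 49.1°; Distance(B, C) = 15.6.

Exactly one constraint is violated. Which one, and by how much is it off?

Distance(B, C) = 15.6 — off by 7.80.

N = (0.00, 0.00) ✓; NS at -27.60° ✓; |NS| = 24.50 ✓; ∠(NS, SH) = 90.00° ✓; |SH| = 12.00 ✓; ∠SHM = 83.30° ✓; |HM| = 29.30 ✓; ∠HMV = 60.00° ✓; |MV| = 13.70 ✓; ∠MVW = 122.0° ✓; |VW| = 24.90 ✓; ∠VWB = 43.10° ✓; |WB| = 18.30 ✓; ∠WBC = 49.10° ✓; |BC| = 23.40 ✗.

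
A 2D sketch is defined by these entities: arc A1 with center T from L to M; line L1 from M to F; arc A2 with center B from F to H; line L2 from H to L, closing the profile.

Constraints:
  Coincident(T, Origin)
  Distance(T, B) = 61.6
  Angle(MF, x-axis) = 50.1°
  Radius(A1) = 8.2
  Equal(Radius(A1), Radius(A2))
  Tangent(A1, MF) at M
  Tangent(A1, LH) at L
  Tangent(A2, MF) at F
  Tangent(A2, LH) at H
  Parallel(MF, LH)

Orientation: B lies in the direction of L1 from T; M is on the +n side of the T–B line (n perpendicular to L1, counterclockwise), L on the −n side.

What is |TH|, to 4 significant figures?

62.14

The slot axis is L1's direction at 50.1°, so u = (cos 50.1°, sin 50.1°) = (0.6414, 0.7672) and n = (−sin 50.1°, cos 50.1°) = (-0.7672, 0.6414). T is at the origin and B lies 61.6 along u from T, so B = 61.6·u = (39.51, 47.26). Tangency of A1 to both parallel lines with radius 8.2 puts M and L at T ± 8.2·n: M = (-6.291, 5.260), L = (6.291, -5.260). Equal radii place F and H the same way about B: F = B + 8.2·n = (33.22, 52.52), H = B − 8.2·n = (45.80, 42.00). Then |TH| = |H − T| = 62.14.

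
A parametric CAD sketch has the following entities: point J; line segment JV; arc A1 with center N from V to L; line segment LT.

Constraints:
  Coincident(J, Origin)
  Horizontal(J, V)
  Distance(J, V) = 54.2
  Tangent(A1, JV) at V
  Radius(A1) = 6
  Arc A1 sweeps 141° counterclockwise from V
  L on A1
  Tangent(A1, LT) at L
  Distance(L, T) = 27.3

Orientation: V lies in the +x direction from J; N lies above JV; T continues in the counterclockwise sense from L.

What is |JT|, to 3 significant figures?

46.1

J is at the origin; JV is horizontal with |JV| = 54.2 and V on the +x side, so V = (54.2, 0.00). The tangent condition forces NV to be normal to JV, so N = V + (0, 6) = (54.2, 6.00). On A1, V sits at bearing -90° from N; a 141° counterclockwise sweep puts L at bearing 51°, so L = N + 6.0·(cos 51°, sin 51°) = (58.0, 10.7). The tangent condition forces NL to be normal to LT, so LT runs along (−sin 51°, cos 51°); with |LT| = 27.3, T = (36.8, 27.8). Then |JT| = |T − J| = 46.1.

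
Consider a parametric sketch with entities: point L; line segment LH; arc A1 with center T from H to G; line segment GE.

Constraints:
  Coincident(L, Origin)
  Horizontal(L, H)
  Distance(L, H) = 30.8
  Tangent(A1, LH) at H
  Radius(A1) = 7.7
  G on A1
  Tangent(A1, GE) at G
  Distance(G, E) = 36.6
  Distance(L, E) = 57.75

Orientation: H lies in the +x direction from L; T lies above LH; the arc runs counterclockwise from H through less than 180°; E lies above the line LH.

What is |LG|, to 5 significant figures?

39.331

Checks: |TG| = 7.700 ✓; ∠(TG, GE) = 90.00° ✓; |GE| = 36.60 ✓; |LE| = 57.75 ✓.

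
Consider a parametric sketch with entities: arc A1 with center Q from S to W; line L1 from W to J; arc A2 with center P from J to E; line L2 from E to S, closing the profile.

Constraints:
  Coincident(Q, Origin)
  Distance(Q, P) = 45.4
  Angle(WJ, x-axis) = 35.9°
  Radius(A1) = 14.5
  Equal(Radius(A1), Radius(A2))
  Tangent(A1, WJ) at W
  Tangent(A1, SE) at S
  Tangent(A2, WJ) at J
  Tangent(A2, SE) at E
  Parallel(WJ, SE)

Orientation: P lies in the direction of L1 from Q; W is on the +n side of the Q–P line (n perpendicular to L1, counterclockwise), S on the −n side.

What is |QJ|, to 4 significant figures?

47.66

Tangency of A1 to both parallel lines with radius 14.5 puts W and S at Q ± 14.5·n: W = (-8.502, 11.75), S = (8.502, -11.75). Equal radii place J and E the same way about P: J = P + 14.5·n = (28.27, 38.37), E = P − 14.5·n = (45.28, 14.88). Then |QJ| = |J − Q| = 47.66.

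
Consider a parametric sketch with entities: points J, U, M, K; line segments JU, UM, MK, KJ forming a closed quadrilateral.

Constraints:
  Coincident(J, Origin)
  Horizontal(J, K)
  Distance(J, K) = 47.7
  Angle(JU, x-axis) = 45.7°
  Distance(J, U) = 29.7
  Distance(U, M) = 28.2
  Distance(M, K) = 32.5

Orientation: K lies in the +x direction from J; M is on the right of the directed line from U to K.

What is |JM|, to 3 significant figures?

17.1

Checks: |UM| = 28.20 ✓; |MK| = 32.50 ✓.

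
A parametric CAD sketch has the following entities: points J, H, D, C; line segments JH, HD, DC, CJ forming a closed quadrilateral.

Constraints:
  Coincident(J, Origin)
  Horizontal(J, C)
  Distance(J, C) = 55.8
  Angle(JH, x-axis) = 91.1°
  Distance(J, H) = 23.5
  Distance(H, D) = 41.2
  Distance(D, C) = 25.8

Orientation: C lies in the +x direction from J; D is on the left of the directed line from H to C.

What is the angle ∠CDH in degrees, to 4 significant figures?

129.5°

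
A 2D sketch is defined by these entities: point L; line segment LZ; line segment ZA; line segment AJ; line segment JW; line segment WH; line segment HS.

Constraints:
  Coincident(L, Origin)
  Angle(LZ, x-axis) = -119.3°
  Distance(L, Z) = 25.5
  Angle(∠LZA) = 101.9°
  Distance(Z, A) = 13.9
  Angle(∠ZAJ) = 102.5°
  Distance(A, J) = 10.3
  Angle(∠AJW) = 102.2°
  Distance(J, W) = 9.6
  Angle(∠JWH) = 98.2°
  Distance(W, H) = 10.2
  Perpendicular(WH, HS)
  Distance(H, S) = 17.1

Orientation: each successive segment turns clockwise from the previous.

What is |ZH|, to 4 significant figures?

5.811

L is at the origin; LZ runs at -119.3° with length 25.5, so Z = (-12.48, -22.24). ∠LZA = 101.9° gives ZA at 162.6° from the x-axis; with |ZA| = 13.9, A = (-25.74, -18.08). ∠ZAJ = 102.5° gives AJ at 85.10° from the x-axis; with |AJ| = 10.3, J = (-24.86, -7.819). ∠AJW = 102.2° gives JW at 7.300° from the x-axis; with |JW| = 9.6, W = (-15.34, -6.599). ∠JWH = 98.2° gives WH at -74.50° from the x-axis; with |WH| = 10.2, H = (-12.62, -16.43). Then |ZH| = |H − Z| = 5.811.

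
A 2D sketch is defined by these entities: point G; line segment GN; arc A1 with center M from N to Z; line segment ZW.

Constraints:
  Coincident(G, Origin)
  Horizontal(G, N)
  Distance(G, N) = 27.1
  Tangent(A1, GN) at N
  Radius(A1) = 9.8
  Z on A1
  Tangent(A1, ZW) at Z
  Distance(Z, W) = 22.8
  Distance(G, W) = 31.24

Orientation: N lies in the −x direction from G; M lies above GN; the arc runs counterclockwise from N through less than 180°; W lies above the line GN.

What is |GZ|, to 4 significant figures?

19.05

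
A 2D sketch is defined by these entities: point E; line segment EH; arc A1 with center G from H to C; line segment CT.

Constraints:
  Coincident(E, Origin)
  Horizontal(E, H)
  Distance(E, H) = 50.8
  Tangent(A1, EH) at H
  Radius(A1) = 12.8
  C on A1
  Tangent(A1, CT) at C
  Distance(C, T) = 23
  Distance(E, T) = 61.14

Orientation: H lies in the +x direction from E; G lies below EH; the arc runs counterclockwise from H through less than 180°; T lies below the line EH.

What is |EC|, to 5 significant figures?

42.598

E is at the origin; EH is horizontal with |EH| = 50.8 and H on the +x side, so H = (50.800, 0.0000). Tangency of A1 to EH means the radius GH is perpendicular to EH, so G = H + (0, -12.8) = (50.800, -12.800). Since GC ⟂ CT (tangency), |GT| = √(12.8² + 23.0²) = 26.322 regardless of where C sits on A1. So T lies on both circle(E, 61.14) and circle(G, 26.322); the below-EH intersection is T = (47.191, -38.873). C is the foot of the tangent from T: C = (38.868, -17.432).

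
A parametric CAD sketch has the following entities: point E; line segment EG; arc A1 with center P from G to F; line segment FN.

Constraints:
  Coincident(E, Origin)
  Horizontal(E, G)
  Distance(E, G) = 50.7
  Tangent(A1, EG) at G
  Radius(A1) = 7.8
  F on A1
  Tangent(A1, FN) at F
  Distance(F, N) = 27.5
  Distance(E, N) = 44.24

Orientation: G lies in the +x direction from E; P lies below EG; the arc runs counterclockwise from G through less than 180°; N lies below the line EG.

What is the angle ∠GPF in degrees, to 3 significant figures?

66.5°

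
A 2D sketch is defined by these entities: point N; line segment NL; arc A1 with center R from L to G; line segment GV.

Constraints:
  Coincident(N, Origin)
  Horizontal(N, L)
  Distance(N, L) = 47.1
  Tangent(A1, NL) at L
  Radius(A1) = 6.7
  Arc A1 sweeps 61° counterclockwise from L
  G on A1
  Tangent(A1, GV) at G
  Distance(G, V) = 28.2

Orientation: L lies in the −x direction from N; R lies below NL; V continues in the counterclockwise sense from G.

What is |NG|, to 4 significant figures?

53.07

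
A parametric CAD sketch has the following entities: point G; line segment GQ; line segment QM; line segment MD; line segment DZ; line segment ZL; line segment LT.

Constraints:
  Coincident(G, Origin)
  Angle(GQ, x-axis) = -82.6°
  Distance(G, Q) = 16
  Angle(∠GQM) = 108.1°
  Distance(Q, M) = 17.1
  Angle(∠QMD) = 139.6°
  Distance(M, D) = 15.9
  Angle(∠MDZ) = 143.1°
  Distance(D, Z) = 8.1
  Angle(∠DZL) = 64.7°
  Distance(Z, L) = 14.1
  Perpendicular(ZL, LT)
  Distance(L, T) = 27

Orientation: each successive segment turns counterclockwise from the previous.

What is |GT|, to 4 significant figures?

38.57

G is at the origin; GQ runs at -82.6° with length 16.0, so Q = (2.061, -15.87). ∠GQM = 108.1° gives QM at -10.70° from the x-axis; with |QM| = 17.1, M = (18.86, -19.04). ∠QMD = 139.6° gives MD at 29.70° from the x-axis; with |MD| = 15.9, D = (32.67, -11.16). ∠MDZ = 143.1° gives DZ at 66.60° from the x-axis; with |DZ| = 8.1, Z = (35.89, -3.730). ∠DZL = 64.7° gives ZL at -178.1° from the x-axis; with |ZL| = 14.1, L = (21.80, -4.198). ZL ⟂ LT, so LT runs at -88.10°; with |LT| = 27.0, T = (22.69, -31.18). Then |GT| = |T − G| = 38.57.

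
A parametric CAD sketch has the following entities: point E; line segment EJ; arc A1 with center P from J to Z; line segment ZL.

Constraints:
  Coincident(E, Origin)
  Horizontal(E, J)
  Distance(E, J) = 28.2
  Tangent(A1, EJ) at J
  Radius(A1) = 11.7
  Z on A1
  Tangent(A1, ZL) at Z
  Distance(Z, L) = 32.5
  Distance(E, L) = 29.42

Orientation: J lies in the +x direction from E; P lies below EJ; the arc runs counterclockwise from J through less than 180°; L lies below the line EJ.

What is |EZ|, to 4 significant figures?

19.63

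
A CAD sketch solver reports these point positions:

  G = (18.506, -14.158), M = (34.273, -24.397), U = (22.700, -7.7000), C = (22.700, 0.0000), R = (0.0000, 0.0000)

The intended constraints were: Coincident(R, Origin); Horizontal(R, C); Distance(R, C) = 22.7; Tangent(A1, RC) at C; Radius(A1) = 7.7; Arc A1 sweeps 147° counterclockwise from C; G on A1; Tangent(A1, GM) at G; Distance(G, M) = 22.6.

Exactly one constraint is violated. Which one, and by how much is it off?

Distance(G, M) = 22.6 — off by 3.80.

R = (0.00, 0.00) ✓; R.y = 0.00, C.y = 0.00 ✓; |RC| = 22.70 ✓; ∠(UC, CR) = 90.00° ✓; |UC| = 7.700 ✓; bearing(U→G) − bearing(U→C) = 147.0° ✓; |UG| = 7.700 ✓; ∠(UG, GM) = 90.00° ✓; |GM| = 18.80 ✗.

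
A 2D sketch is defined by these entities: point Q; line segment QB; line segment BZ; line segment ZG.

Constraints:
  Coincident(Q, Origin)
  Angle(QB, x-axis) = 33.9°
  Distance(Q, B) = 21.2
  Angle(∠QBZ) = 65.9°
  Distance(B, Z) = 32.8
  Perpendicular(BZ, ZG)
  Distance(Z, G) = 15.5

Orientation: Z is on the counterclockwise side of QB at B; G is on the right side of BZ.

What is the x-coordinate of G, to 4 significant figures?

-2.006

∠QBZ = 65.9°, so BZ runs at 33.9° + (180° − 65.9°) = 148.0° from the x-axis; with |BZ| = 32.8, Z = B + 32.8·(cos 148.0°, sin 148.0°) = (-10.22, 29.21). BZ ⟂ ZG; with |ZG| = 15.5 on the right of BZ, G = Z + 15.5·(0.5299, 0.8480) = (-2.006, 42.35). So G.x = -2.006.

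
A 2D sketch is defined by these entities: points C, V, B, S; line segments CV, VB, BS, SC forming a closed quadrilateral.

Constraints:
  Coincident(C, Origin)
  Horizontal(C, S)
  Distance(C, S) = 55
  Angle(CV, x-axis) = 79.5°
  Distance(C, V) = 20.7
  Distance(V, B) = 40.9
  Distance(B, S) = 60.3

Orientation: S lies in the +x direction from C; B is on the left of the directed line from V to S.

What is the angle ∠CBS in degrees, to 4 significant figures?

54.26°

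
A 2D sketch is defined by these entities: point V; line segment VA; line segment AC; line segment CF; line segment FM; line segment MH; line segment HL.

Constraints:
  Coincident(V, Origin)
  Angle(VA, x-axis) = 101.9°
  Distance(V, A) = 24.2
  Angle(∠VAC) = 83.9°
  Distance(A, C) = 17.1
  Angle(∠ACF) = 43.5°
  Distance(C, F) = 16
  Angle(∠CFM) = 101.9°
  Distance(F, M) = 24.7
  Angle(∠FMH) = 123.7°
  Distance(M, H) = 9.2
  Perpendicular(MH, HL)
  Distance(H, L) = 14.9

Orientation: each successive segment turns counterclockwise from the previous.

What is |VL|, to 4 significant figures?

36.12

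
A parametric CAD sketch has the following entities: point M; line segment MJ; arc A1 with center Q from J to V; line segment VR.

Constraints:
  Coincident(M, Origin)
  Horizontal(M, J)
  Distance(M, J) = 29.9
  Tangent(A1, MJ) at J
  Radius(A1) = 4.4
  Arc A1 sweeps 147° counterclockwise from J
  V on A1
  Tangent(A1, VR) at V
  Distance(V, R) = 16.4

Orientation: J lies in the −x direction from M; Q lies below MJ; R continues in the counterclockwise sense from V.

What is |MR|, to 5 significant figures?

25.171

M is at the origin; MJ is horizontal with |MJ| = 29.9 and J on the −x side, so J = (-29.900, 0.0000). A1 meets MJ tangentially, so QJ is at right angles to MJ, so Q = J + (0, -4.4) = (-29.900, -4.4000). On A1, J sits at bearing 90° from Q; a 147° counterclockwise sweep puts V at bearing 237°, so V = Q + 4.4·(cos 237°, sin 237°) = (-32.296, -8.0902). Tangency of A1 to VR means the radius QV is perpendicular to VR, so VR runs along (−sin 237°, cos 237°); with |VR| = 16.4, R = (-18.542, -17.022). Then |MR| = |R − M| = 25.171.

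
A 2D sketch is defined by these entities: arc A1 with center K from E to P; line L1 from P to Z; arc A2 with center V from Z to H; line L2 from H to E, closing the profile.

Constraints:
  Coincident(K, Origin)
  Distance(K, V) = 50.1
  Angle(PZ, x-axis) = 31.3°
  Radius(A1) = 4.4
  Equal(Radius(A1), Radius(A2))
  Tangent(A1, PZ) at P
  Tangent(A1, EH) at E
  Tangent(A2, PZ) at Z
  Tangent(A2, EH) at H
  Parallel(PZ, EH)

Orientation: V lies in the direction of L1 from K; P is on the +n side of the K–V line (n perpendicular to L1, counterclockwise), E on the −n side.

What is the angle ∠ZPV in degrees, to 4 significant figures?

5.019°

The slot axis is L1's direction at 31.3°, so u = (cos 31.3°, sin 31.3°) = (0.8545, 0.5195) and n = (−sin 31.3°, cos 31.3°) = (-0.5195, 0.8545). K is at the origin and V lies 50.1 along u from K, so V = 50.1·u = (42.81, 26.03). Tangency of A1 to both parallel lines with radius 4.4 puts P and E at K ± 4.4·n: P = (-2.286, 3.760), E = (2.286, -3.760). Equal radii place Z and H the same way about V: Z = V + 4.4·n = (40.52, 29.79), H = V − 4.4·n = (45.09, 22.27). Then cos ∠ZPV = PZ·PV / (|PZ||PV|), giving 5.019°.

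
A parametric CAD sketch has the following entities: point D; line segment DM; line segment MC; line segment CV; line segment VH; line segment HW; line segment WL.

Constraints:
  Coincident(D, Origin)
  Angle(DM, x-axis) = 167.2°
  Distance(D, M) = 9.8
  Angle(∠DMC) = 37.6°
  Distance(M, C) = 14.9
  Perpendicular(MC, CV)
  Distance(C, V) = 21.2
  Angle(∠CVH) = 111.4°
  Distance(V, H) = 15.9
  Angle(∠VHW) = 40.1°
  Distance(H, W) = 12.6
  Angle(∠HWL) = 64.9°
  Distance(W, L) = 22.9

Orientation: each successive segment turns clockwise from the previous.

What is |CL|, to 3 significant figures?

34.7

∠VHW = 40.1° gives HW at 86.3° from the x-axis; with |HW| = 12.6, W = (2.67, -9.73). ∠HWL = 64.9° gives WL at -28.8° from the x-axis; with |WL| = 22.9, L = (22.7, -20.8). Then |CL| = |L − C| = 34.7.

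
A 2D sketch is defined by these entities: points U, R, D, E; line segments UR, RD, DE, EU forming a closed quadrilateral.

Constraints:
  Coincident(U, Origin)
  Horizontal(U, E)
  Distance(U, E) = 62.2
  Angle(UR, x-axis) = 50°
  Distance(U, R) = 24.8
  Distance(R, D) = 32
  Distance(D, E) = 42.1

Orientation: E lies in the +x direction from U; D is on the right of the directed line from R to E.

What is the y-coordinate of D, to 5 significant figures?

-12.428

U is at the origin; UE is horizontal with |UE| = 62.2 and E in +x, so E = (62.2, 0). UR runs at 50.0° with |UR| = 24.8, so R = (15.941, 18.998). D is determined by |RD| = 32.0 and |DE| = 42.1 together: it lies at the intersection of circle(R, 32.0) and circle(E, 42.1). With |RE| = 50.008, the foot of the radical line on RE is 17.521 from R and the perpendicular offset is √(32.0² − 17.521²) = 26.777. Taking the right-of-RE solution: D = (21.976, -12.428).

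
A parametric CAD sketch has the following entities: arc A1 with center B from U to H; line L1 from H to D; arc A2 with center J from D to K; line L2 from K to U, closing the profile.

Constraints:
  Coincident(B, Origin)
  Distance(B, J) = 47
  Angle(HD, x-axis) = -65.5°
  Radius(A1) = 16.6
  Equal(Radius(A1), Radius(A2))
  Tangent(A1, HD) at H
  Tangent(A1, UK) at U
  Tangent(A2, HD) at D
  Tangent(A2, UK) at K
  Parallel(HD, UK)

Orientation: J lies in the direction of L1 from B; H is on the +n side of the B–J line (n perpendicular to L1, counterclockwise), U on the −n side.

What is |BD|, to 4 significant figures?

49.85

The slot axis is L1's direction at -65.5°, so u = (cos -65.5°, sin -65.5°) = (0.4147, -0.9100) and n = (−sin -65.5°, cos -65.5°) = (0.9100, 0.4147). B is at the origin and J lies 47.0 along u from B, so J = 47.0·u = (19.49, -42.77). Tangency of A1 to both parallel lines with radius 16.6 puts H and U at B ± 16.6·n: H = (15.11, 6.884), U = (-15.11, -6.884). Equal radii place D and K the same way about J: D = J + 16.6·n = (34.60, -35.88), K = J − 16.6·n = (4.385, -49.65). Then |BD| = |D − B| = 49.85.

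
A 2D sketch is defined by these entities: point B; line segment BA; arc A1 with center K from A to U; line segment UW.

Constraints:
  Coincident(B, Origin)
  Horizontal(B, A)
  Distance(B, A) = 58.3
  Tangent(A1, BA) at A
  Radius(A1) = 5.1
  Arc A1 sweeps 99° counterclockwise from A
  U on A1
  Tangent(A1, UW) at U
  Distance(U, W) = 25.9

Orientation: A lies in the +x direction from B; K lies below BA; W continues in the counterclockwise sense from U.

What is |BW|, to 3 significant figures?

65.4

On A1, A sits at bearing 90° from K; a 99° counterclockwise sweep puts U at bearing 189°, so U = K + 5.1·(cos 189°, sin 189°) = (53.3, -5.90). A1 meets UW tangentially, so KU is at right angles to UW, so UW runs along (−sin 189°, cos 189°); with |UW| = 25.9, W = (57.3, -31.5). Then |BW| = |W − B| = 65.4.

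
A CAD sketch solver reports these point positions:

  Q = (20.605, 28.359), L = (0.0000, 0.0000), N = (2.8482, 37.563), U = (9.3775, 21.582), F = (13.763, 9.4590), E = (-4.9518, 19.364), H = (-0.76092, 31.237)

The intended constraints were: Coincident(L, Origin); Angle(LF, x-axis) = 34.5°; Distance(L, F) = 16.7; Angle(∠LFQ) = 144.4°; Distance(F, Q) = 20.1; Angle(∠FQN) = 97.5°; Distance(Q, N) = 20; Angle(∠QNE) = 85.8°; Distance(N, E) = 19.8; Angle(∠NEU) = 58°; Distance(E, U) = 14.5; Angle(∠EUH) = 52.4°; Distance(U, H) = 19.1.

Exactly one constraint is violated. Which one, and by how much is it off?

Distance(U, H) = 19.1 — off by 5.10.

L = (0.00, 0.00) ✓; LF at 34.50° ✓; |LF| = 16.70 ✓; ∠LFQ = 144.4° ✓; |FQ| = 20.10 ✓; ∠FQN = 97.50° ✓; |QN| = 20.00 ✓; ∠QNE = 85.80° ✓; |NE| = 19.80 ✓; ∠NEU = 58.00° ✓; |EU| = 14.50 ✓; ∠EUH = 52.40° ✓; |UH| = 14.00 ✗.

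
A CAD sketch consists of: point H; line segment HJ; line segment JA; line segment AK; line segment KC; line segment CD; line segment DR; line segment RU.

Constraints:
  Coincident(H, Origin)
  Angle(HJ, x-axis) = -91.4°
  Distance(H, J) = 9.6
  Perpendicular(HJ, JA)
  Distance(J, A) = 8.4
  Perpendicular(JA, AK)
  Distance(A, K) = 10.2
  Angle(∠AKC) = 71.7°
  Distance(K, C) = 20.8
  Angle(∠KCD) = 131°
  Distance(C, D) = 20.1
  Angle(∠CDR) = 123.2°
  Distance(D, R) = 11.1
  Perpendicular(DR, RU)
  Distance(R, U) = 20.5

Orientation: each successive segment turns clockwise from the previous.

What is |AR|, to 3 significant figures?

32.1

H is at the origin; HJ runs at -91.4° with length 9.6, so J = (-0.235, -9.60). The perpendicularity gives JA at right angles to HJ, so JA runs at 179°; with |JA| = 8.4, A = (-8.63, -9.39). JA is perpendicular to AK, so AK runs at 88.6°; with |AK| = 10.2, K = (-8.38, 0.805). ∠AKC = 71.7° gives KC at -19.7° from the x-axis; with |KC| = 20.8, C = (11.2, -6.21). ∠KCD = 131.0° gives CD at -68.7° from the x-axis; with |CD| = 20.1, D = (18.5, -24.9). ∠CDR = 123.2° gives DR at -125° from the x-axis; with |DR| = 11.1, R = (12.1, -34.0). Then |AR| = |R − A| = 32.1.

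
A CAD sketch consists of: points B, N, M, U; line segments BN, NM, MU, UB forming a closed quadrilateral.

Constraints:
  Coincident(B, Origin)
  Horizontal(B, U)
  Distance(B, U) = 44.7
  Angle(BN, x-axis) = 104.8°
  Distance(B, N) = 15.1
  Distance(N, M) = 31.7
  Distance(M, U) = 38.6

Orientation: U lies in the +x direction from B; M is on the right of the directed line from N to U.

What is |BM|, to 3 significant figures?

16.9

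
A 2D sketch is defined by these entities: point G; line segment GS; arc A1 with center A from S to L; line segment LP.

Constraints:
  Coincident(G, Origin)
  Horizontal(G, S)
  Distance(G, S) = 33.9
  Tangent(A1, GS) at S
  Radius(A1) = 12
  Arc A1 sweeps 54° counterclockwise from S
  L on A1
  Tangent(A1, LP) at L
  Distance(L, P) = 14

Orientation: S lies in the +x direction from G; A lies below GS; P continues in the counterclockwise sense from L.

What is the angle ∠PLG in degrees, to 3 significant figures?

65.6°

G is at the origin; G and S share the same y with |GS| = 33.9 and S on the +x side, so S = (33.9, 0.00). The tangent condition forces AS to be normal to GS, so A = S + (0, -12) = (33.9, -12.0). On A1, S sits at bearing 90° from A; a 54° counterclockwise sweep puts L at bearing 144°, so L = A + 12.0·(cos 144°, sin 144°) = (24.2, -4.95). Since A1 is tangent to LP there, AL ⟂ LP, so LP runs along (−sin 144°, cos 144°); with |LP| = 14.0, P = (16.0, -16.3). Then cos ∠PLG = LP·LG / (|LP||LG|), giving 65.6°.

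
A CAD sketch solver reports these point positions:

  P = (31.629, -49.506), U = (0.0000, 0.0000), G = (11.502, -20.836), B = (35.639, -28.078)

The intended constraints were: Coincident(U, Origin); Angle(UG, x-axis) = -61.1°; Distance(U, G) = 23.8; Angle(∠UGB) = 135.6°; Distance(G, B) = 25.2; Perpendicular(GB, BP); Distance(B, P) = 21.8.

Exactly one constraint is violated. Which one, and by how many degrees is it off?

Perpendicular(GB, BP) — off by 6.10°.

U = (0.00, 0.00) ✓; UG at -61.10° ✓; |UG| = 23.80 ✓; ∠UGB = 135.6° ✓; |GB| = 25.20 ✓; ∠(GB, BP) = 83.90° ✗; |BP| = 21.80 ✓.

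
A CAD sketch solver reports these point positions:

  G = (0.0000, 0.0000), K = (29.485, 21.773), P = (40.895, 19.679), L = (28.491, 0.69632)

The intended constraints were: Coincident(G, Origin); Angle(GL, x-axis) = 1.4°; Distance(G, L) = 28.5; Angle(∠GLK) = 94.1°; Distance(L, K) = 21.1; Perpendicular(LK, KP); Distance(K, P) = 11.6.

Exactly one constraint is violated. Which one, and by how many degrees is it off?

Perpendicular(LK, KP) — off by 7.70°.

G = (0.00, 0.00) ✓; GL at 1.400° ✓; |GL| = 28.50 ✓; ∠GLK = 94.10° ✓; |LK| = 21.10 ✓; ∠(LK, KP) = 97.70° ✗; |KP| = 11.60 ✓.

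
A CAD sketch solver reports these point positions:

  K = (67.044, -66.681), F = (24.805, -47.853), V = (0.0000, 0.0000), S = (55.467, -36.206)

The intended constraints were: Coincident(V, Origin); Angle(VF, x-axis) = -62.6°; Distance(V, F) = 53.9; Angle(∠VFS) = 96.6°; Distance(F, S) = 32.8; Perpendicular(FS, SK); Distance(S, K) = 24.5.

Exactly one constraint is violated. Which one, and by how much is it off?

Distance(S, K) = 24.5 — off by 8.10.

V = (0.00, 0.00) ✓; VF at -62.60° ✓; |VF| = 53.90 ✓; ∠VFS = 96.60° ✓; |FS| = 32.80 ✓; ∠(FS, SK) = 90.00° ✓; |SK| = 32.60 ✗.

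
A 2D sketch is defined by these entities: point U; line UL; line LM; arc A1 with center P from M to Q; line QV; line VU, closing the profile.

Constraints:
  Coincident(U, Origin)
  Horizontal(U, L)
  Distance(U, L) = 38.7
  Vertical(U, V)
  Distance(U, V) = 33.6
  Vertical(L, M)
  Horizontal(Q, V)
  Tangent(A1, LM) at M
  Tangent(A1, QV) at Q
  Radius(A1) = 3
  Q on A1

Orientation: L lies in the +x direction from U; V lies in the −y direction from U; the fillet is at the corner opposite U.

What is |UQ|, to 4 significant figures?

49.02

U is at the origin; UL is horizontal with |UL| = 38.7 and L on the +x side, so L = (38.70, 0.000). UV is vertical with |UV| = 33.6 and V on the −y side, so V = (0.000, -33.60). The virtual corner opposite U is at (38.70, -33.60). Since A1 is tangent to LM there, PM ⟂ LM and tangency of A1 to QV means the radius PQ is perpendicular to QV, with radius 3.0, so the center P sits 3.0 in from both sides at P = (35.70, -30.60). That places the tangent points at M = (38.70, -30.60) on LM and Q = (35.70, -33.60) on QV. Then |UQ| = |Q − U| = 49.02.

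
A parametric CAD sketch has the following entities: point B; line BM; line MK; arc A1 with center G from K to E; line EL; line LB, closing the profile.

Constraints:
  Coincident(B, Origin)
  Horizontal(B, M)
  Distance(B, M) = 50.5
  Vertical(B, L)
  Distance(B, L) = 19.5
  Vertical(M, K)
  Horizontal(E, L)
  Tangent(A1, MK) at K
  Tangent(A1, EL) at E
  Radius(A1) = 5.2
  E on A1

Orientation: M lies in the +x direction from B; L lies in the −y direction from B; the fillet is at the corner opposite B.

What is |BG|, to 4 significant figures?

47.50

BL is vertical with |BL| = 19.5 and L on the −y side, so L = (0.000, -19.50). The virtual corner opposite B is at (50.50, -19.50). The tangent condition forces GK to be normal to MK and since A1 is tangent to EL there, GE ⟂ EL, with radius 5.2, so the center G sits 5.2 in from both sides at G = (45.30, -14.30). Then |BG| = |G − B| = 47.50.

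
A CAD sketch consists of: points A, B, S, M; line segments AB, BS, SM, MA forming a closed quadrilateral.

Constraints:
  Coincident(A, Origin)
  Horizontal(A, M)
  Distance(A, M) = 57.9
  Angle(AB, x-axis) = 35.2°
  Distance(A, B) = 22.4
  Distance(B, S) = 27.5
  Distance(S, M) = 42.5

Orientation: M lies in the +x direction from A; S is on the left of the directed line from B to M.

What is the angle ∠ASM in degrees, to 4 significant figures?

77.93°

Checks: |BS| = 27.50 ✓; |SM| = 42.50 ✓.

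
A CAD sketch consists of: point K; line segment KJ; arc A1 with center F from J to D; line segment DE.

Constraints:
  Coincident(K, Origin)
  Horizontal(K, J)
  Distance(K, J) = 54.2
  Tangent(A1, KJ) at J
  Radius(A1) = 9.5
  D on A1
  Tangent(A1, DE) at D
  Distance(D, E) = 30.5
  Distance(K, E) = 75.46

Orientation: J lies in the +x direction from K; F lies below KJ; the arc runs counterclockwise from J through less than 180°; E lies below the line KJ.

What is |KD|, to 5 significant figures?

48.802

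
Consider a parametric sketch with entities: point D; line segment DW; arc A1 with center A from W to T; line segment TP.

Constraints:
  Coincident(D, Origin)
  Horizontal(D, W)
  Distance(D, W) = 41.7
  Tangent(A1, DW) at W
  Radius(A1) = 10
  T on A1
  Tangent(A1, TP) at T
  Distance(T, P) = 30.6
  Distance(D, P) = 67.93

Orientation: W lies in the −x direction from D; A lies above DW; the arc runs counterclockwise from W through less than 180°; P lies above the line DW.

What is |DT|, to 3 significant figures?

38.4

D is at the origin; D and W share the same y with |DW| = 41.7 and W on the −x side, so W = (-41.7, 0.00). Since A1 is tangent to DW there, AW ⟂ DW, so A = W + (0, 10) = (-41.7, 10.0). Since AT ⟂ TP (tangency), |AP| = √(10.0² + 30.6²) = 32.2 regardless of where T sits on A1. So P lies on both circle(D, 67.93) and circle(A, 32.2); the above-DW intersection is P = (-55.6, 39.0). T is the foot of the tangent from P: T = (-34.5, 16.9).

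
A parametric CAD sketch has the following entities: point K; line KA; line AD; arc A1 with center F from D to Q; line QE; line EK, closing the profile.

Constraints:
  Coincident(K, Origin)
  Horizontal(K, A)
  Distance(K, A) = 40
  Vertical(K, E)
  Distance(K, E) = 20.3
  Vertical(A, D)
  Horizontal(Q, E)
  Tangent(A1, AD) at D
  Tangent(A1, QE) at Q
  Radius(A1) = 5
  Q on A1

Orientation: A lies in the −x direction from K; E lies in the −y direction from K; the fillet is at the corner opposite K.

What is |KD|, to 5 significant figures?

42.826

The virtual corner opposite K is at (-40.000, -20.300). The tangent condition forces FD to be normal to AD and A1 meets QE tangentially, so FQ is at right angles to QE, with radius 5.0, so the center F sits 5.0 in from both sides at F = (-35.000, -15.300). That places the tangent points at D = (-40.000, -15.300) on AD and Q = (-35.000, -20.300) on QE. Then |KD| = |D − K| = 42.826.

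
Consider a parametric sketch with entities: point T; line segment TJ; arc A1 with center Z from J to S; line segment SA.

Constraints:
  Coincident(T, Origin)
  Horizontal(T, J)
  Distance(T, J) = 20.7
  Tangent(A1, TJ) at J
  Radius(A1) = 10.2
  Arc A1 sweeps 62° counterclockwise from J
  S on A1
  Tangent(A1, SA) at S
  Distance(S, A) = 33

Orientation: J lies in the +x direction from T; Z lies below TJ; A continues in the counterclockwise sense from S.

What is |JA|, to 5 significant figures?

42.353

On A1, J sits at bearing 90° from Z; a 62° counterclockwise sweep puts S at bearing 152°, so S = Z + 10.2·(cos 152°, sin 152°) = (11.694, -5.4114). Tangency of A1 to SA means the radius ZS is perpendicular to SA, so SA runs along (−sin 152°, cos 152°); with |SA| = 33.0, A = (-3.7986, -34.549). Then |JA| = |A − J| = 42.353.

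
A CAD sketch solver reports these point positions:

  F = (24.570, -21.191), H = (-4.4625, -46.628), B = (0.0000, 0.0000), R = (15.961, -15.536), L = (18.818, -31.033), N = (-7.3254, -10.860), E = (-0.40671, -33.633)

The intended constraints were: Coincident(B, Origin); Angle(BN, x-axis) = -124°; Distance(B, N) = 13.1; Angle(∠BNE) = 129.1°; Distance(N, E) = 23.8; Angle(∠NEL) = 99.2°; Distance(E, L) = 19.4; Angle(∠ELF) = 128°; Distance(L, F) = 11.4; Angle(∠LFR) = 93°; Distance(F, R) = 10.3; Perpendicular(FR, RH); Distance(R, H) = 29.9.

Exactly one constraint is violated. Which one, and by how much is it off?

Distance(R, H) = 29.9 — off by 7.30.

B = (0.00, 0.00) ✓; BN at -124.0° ✓; |BN| = 13.10 ✓; ∠BNE = 129.1° ✓; |NE| = 23.80 ✓; ∠NEL = 99.20° ✓; |EL| = 19.40 ✓; ∠ELF = 128.0° ✓; |LF| = 11.40 ✓; ∠LFR = 93.00° ✓; |FR| = 10.30 ✓; ∠(FR, RH) = 90.00° ✓; |RH| = 37.20 ✗.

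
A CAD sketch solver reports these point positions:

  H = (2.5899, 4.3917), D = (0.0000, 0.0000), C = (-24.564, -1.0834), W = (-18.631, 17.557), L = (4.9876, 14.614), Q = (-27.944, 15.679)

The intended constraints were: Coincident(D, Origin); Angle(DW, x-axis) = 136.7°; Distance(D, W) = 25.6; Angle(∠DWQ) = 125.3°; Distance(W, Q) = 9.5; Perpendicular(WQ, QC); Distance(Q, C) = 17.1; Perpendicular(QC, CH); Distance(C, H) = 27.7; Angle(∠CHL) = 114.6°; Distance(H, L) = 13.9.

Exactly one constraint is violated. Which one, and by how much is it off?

Distance(H, L) = 13.9 — off by 3.40.

D = (0.00, 0.00) ✓; DW at 136.7° ✓; |DW| = 25.60 ✓; ∠DWQ = 125.3° ✓; |WQ| = 9.500 ✓; ∠(WQ, QC) = 90.00° ✓; |QC| = 17.10 ✓; ∠(QC, CH) = 90.00° ✓; |CH| = 27.70 ✓; ∠CHL = 114.6° ✓; |HL| = 10.50 ✗.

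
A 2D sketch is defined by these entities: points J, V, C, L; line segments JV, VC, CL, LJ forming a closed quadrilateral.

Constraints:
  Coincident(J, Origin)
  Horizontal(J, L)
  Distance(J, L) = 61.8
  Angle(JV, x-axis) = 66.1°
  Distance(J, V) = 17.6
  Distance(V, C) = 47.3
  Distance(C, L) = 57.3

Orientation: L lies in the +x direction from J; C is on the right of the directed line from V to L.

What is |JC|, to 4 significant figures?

33.60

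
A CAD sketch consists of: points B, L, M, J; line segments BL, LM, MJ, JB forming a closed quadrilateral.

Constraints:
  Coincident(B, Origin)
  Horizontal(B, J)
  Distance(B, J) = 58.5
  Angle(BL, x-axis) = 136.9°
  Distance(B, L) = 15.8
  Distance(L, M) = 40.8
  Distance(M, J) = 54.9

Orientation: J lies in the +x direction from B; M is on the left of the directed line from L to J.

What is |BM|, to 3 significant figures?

42.4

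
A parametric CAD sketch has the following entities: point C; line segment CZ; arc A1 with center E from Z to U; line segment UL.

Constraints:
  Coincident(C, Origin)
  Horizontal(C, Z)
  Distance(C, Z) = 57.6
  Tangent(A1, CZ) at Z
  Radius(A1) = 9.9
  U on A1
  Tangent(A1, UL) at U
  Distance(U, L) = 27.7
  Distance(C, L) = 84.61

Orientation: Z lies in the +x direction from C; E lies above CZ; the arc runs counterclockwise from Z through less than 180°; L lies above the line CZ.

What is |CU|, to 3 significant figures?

66.6

C is at the origin; C and Z share the same y with |CZ| = 57.6 and Z on the +x side, so Z = (57.6, 0.00). A1 meets CZ tangentially, so EZ is at right angles to CZ, so E = Z + (0, 9.9) = (57.6, 9.90). Since EU ⟂ UL (tangency), |EL| = √(9.9² + 27.7²) = 29.4 regardless of where U sits on A1. So L lies on both circle(C, 84.61) and circle(E, 29.4); the above-CZ intersection is L = (79.1, 29.9). U is the foot of the tangent from L: U = (66.4, 5.34).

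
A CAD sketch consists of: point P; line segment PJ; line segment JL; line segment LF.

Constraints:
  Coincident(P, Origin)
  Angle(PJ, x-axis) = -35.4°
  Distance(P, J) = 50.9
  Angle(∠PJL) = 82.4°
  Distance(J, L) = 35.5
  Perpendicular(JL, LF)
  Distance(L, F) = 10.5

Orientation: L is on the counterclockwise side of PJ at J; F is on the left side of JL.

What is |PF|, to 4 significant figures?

49.23

∠PJL = 82.4°, so JL runs at -35.4° + (180° − 82.4°) = 62.20° from the x-axis; with |JL| = 35.5, L = J + 35.5·(cos 62.20°, sin 62.20°) = (58.05, 1.917). The perpendicularity gives LF at right angles to JL; with |LF| = 10.5 on the left of JL, F = L + 10.5·(-0.8846, 0.4664) = (48.76, 6.814). Then |PF| = |F − P| = 49.23.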